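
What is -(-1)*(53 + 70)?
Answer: 123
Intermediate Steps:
-(-1)*(53 + 70) = -(-1)*123 = -1*(-123) = 123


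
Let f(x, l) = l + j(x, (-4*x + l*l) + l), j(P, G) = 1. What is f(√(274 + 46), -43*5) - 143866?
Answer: -144080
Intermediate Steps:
f(x, l) = 1 + l (f(x, l) = l + 1 = 1 + l)
f(√(274 + 46), -43*5) - 143866 = (1 - 43*5) - 143866 = (1 - 215) - 143866 = -214 - 143866 = -144080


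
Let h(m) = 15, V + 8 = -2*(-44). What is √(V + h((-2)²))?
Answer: √95 ≈ 9.7468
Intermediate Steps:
V = 80 (V = -8 - 2*(-44) = -8 + 88 = 80)
√(V + h((-2)²)) = √(80 + 15) = √95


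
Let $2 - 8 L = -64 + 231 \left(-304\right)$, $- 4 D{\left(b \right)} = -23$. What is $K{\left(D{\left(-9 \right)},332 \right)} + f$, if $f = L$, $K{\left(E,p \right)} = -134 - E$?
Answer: $\frac{17293}{2} \approx 8646.5$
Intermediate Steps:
$D{\left(b \right)} = \frac{23}{4}$ ($D{\left(b \right)} = \left(- \frac{1}{4}\right) \left(-23\right) = \frac{23}{4}$)
$L = \frac{35145}{4}$ ($L = \frac{1}{4} - \frac{-64 + 231 \left(-304\right)}{8} = \frac{1}{4} - \frac{-64 - 70224}{8} = \frac{1}{4} - -8786 = \frac{1}{4} + 8786 = \frac{35145}{4} \approx 8786.3$)
$f = \frac{35145}{4} \approx 8786.3$
$K{\left(D{\left(-9 \right)},332 \right)} + f = \left(-134 - \frac{23}{4}\right) + \frac{35145}{4} = - \frac{559}{4} + \frac{35145}{4} = \frac{17293}{2}$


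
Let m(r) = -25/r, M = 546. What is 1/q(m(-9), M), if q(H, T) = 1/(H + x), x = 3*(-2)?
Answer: -29/9 ≈ -3.2222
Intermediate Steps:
x = -6
q(H, T) = 1/(-6 + H) (q(H, T) = 1/(H - 6) = 1/(-6 + H))
1/q(m(-9), M) = 1/(1/(-6 - 25/(-9))) = 1/(1/(-6 - 25*(-1/9))) = 1/(1/(-6 + 25/9)) = 1/(1/(-29/9)) = 1/(-9/29) = -29/9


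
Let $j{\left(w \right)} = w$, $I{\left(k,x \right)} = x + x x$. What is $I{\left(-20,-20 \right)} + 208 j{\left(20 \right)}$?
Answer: $4540$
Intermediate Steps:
$I{\left(k,x \right)} = x + x^{2}$
$I{\left(-20,-20 \right)} + 208 j{\left(20 \right)} = - 20 \left(1 - 20\right) + 208 \cdot 20 = \left(-20\right) \left(-19\right) + 4160 = 380 + 4160 = 4540$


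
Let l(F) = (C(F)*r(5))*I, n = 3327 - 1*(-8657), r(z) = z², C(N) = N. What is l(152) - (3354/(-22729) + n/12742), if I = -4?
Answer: -2201173000634/144806459 ≈ -15201.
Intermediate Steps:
n = 11984 (n = 3327 + 8657 = 11984)
l(F) = -100*F (l(F) = (F*5²)*(-4) = (F*25)*(-4) = (25*F)*(-4) = -100*F)
l(152) - (3354/(-22729) + n/12742) = -100*152 - (3354/(-22729) + 11984/12742) = -15200 - (3354*(-1/22729) + 11984*(1/12742)) = -15200 - (-3354/22729 + 5992/6371) = -15200 - 1*114823834/144806459 = -15200 - 114823834/144806459 = -2201173000634/144806459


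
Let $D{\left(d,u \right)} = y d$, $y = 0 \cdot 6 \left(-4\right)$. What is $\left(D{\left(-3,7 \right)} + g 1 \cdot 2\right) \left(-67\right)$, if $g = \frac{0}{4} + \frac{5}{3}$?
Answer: $- \frac{670}{3} \approx -223.33$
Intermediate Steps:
$y = 0$ ($y = 0 \left(-4\right) = 0$)
$g = \frac{5}{3}$ ($g = 0 \cdot \frac{1}{4} + 5 \cdot \frac{1}{3} = 0 + \frac{5}{3} = \frac{5}{3} \approx 1.6667$)
$D{\left(d,u \right)} = 0$ ($D{\left(d,u \right)} = 0 d = 0$)
$\left(D{\left(-3,7 \right)} + g 1 \cdot 2\right) \left(-67\right) = \left(0 + \frac{5}{3} \cdot 1 \cdot 2\right) \left(-67\right) = \left(0 + \frac{5}{3} \cdot 2\right) \left(-67\right) = \left(0 + \frac{10}{3}\right) \left(-67\right) = \frac{10}{3} \left(-67\right) = - \frac{670}{3}$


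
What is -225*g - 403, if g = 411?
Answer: -92878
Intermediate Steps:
-225*g - 403 = -225*411 - 403 = -92475 - 403 = -92878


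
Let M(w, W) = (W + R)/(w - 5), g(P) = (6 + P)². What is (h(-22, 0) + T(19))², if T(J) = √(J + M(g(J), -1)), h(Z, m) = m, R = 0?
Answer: 11779/620 ≈ 18.998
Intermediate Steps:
M(w, W) = W/(-5 + w) (M(w, W) = (W + 0)/(w - 5) = W/(-5 + w))
T(J) = √(J - 1/(-5 + (6 + J)²))
(h(-22, 0) + T(19))² = (0 + √((-1 + 19*(-5 + (6 + 19)²))/(-5 + (6 + 19)²)))² = (0 + √((-1 + 19*(-5 + 25²))/(-5 + 25²)))² = (0 + √((-1 + 19*(-5 + 625))/(-5 + 625)))² = (0 + √((-1 + 19*620)/620))² = (0 + √((-1 + 11780)/620))² = (0 + √((1/620)*11779))² = (0 + √(11779/620))² = (0 + √1825745/310)² = (√1825745/310)² = 11779/620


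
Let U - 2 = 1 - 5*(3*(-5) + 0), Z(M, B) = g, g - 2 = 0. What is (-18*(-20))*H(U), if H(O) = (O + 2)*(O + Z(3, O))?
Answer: 2304000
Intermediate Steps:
g = 2 (g = 2 + 0 = 2)
Z(M, B) = 2
U = 78 (U = 2 + (1 - 5*(3*(-5) + 0)) = 2 + (1 - 5*(-15 + 0)) = 2 + (1 - 5*(-15)) = 2 + (1 + 75) = 2 + 76 = 78)
H(O) = (2 + O)² (H(O) = (O + 2)*(O + 2) = (2 + O)*(2 + O) = (2 + O)²)
(-18*(-20))*H(U) = (-18*(-20))*(4 + 78² + 4*78) = 360*(4 + 6084 + 312) = 360*6400 = 2304000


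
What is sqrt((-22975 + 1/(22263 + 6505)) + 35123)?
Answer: sqrt(628353649670)/7192 ≈ 110.22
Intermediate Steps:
sqrt((-22975 + 1/(22263 + 6505)) + 35123) = sqrt((-22975 + 1/28768) + 35123) = sqrt(-660944799/28768 + 35123) = sqrt(349473665/28768) = sqrt(628353649670)/7192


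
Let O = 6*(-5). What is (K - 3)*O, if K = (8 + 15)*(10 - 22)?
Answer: 8370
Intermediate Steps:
O = -30
K = -276 (K = 23*(-12) = -276)
(K - 3)*O = (-276 - 3)*(-30) = -279*(-30) = 8370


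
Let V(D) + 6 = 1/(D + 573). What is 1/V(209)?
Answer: -782/4691 ≈ -0.16670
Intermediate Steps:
V(D) = -6 + 1/(573 + D) (V(D) = -6 + 1/(D + 573) = -6 + 1/(573 + D))
1/V(209) = 1/((-3437 - 6*209)/(573 + 209)) = 1/((-3437 - 1254)/782) = 1/((1/782)*(-4691)) = 1/(-4691/782) = -782/4691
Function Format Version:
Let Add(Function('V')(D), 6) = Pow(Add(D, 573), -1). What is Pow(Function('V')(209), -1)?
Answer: Rational(-782, 4691) ≈ -0.16670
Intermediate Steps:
Function('V')(D) = Add(-6, Pow(Add(573, D), -1)) (Function('V')(D) = Add(-6, Pow(Add(D, 573), -1)) = Add(-6, Pow(Add(573, D), -1)))
Pow(Function('V')(209), -1) = Pow(Mul(Pow(Add(573, 209), -1), Add(-3437, Mul(-6, 209))), -1) = Pow(Mul(Pow(782, -1), Add(-3437, -1254)), -1) = Pow(Mul(Rational(1, 782), -4691), -1) = Pow(Rational(-4691, 782), -1) = Rational(-782, 4691)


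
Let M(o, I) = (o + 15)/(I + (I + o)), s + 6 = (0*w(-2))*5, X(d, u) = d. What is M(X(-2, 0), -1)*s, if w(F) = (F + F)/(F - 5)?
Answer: 39/2 ≈ 19.500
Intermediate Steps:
w(F) = 2*F/(-5 + F) (w(F) = (2*F)/(-5 + F) = 2*F/(-5 + F))
s = -6 (s = -6 + (0*(2*(-2)/(-5 - 2)))*5 = -6 + (0*(2*(-2)/(-7)))*5 = -6 + (0*(2*(-2)*(-1/7)))*5 = -6 + (0*(4/7))*5 = -6 + 0*5 = -6 + 0 = -6)
M(o, I) = (15 + o)/(o + 2*I)
M(X(-2, 0), -1)*s = ((15 - 2)/(-2 + 2*(-1)))*(-6) = (13/(-2 - 2))*(-6) = (13/(-4))*(-6) = -1/4*13*(-6) = -13/4*(-6) = 39/2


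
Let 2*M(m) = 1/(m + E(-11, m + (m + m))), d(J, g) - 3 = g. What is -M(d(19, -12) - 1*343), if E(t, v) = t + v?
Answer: 1/2838 ≈ 0.00035236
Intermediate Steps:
d(J, g) = 3 + g
M(m) = 1/(2*(-11 + 4*m)) (M(m) = 1/(2*(m + (-11 + (m + (m + m))))) = 1/(2*(m + (-11 + (m + 2*m)))) = 1/(2*(m + (-11 + 3*m))) = 1/(2*(-11 + 4*m)))
-M(d(19, -12) - 1*343) = -1/(2*(-11 + 4*((3 - 12) - 1*343))) = -1/(2*(-11 + 4*(-9 - 343))) = -1/(2*(-11 + 4*(-352))) = -1/(2*(-11 - 1408)) = -1/(2*(-1419)) = -(-1)/(2*1419) = -1*(-1/2838) = 1/2838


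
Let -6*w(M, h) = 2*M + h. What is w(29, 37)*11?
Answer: -1045/6 ≈ -174.17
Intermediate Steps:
w(M, h) = -M/3 - h/6 (w(M, h) = -(2*M + h)/6 = -(h + 2*M)/6 = -M/3 - h/6)
w(29, 37)*11 = (-⅓*29 - ⅙*37)*11 = (-29/3 - 37/6)*11 = -95/6*11 = -1045/6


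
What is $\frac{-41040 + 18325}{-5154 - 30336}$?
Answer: $\frac{649}{1014} \approx 0.64004$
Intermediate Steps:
$\frac{-41040 + 18325}{-5154 - 30336} = - \frac{22715}{-35490} = \left(-22715\right) \left(- \frac{1}{35490}\right) = \frac{649}{1014}$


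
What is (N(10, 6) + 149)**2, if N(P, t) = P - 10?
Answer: 22201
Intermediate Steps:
N(P, t) = -10 + P
(N(10, 6) + 149)**2 = ((-10 + 10) + 149)**2 = (0 + 149)**2 = 149**2 = 22201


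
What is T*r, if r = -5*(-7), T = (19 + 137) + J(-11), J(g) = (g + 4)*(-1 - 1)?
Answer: 5950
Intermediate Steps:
J(g) = -8 - 2*g (J(g) = (4 + g)*(-2) = -8 - 2*g)
T = 170 (T = (19 + 137) + (-8 - 2*(-11)) = 156 + (-8 + 22) = 156 + 14 = 170)
r = 35
T*r = 170*35 = 5950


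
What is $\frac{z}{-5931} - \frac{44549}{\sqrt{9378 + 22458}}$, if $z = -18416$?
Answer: $\frac{18416}{5931} - \frac{44549 \sqrt{7959}}{15918} \approx -246.57$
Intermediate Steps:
$\frac{z}{-5931} - \frac{44549}{\sqrt{9378 + 22458}} = - \frac{18416}{-5931} - \frac{44549}{\sqrt{9378 + 22458}} = \left(-18416\right) \left(- \frac{1}{5931}\right) - \frac{44549}{\sqrt{31836}} = \frac{18416}{5931} - \frac{44549}{2 \sqrt{7959}} = \frac{18416}{5931} - 44549 \frac{\sqrt{7959}}{15918} = \frac{18416}{5931} - \frac{44549 \sqrt{7959}}{15918}$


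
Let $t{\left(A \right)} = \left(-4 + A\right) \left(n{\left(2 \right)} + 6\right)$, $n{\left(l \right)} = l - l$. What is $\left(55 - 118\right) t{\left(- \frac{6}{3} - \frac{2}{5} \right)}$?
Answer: $\frac{12096}{5} \approx 2419.2$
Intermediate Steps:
$n{\left(l \right)} = 0$
$t{\left(A \right)} = -24 + 6 A$ ($t{\left(A \right)} = \left(-4 + A\right) \left(0 + 6\right) = \left(-4 + A\right) 6 = -24 + 6 A$)
$\left(55 - 118\right) t{\left(- \frac{6}{3} - \frac{2}{5} \right)} = \left(55 - 118\right) \left(-24 + 6 \left(- \frac{6}{3} - \frac{2}{5}\right)\right) = - 63 \left(-24 + 6 \left(\left(-6\right) \frac{1}{3} - \frac{2}{5}\right)\right) = - 63 \left(-24 + 6 \left(-2 - \frac{2}{5}\right)\right) = - 63 \left(-24 + 6 \left(- \frac{12}{5}\right)\right) = - 63 \left(-24 - \frac{72}{5}\right) = \left(-63\right) \left(- \frac{192}{5}\right) = \frac{12096}{5}$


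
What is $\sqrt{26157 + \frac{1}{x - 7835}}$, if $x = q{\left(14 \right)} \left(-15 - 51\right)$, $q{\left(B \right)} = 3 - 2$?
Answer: $\frac{2 \sqrt{408217917214}}{7901} \approx 161.73$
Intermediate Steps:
$q{\left(B \right)} = 1$ ($q{\left(B \right)} = 3 - 2 = 1$)
$x = -66$ ($x = 1 \left(-15 - 51\right) = 1 \left(-66\right) = -66$)
$\sqrt{26157 + \frac{1}{x - 7835}} = \sqrt{26157 + \frac{1}{-66 - 7835}} = \sqrt{26157 + \frac{1}{-7901}} = \sqrt{26157 - \frac{1}{7901}} = \sqrt{\frac{206666456}{7901}} = \frac{2 \sqrt{408217917214}}{7901}$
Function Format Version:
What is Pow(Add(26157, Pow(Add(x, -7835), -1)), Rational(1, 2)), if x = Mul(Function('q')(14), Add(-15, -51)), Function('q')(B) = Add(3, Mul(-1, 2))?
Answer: Mul(Rational(2, 7901), Pow(408217917214, Rational(1, 2))) ≈ 161.73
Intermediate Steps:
Function('q')(B) = 1 (Function('q')(B) = Add(3, -2) = 1)
x = -66 (x = Mul(1, Add(-15, -51)) = Mul(1, -66) = -66)
Pow(Add(26157, Pow(Add(x, -7835), -1)), Rational(1, 2)) = Pow(Add(26157, Pow(Add(-66, -7835), -1)), Rational(1, 2)) = Pow(Add(26157, Pow(-7901, -1)), Rational(1, 2)) = Pow(Add(26157, Rational(-1, 7901)), Rational(1, 2)) = Pow(Rational(206666456, 7901), Rational(1, 2)) = Mul(Rational(2, 7901), Pow(408217917214, Rational(1, 2)))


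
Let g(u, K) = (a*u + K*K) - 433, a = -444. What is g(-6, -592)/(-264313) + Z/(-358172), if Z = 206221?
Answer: -25833194959/13524216548 ≈ -1.9101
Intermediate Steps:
g(u, K) = -433 + K² - 444*u (g(u, K) = (-444*u + K*K) - 433 = (-444*u + K²) - 433 = (K² - 444*u) - 433 = -433 + K² - 444*u)
g(-6, -592)/(-264313) + Z/(-358172) = (-433 + (-592)² - 444*(-6))/(-264313) + 206221/(-358172) = (-433 + 350464 + 2664)*(-1/264313) + 206221*(-1/358172) = 352695*(-1/264313) - 206221/358172 = -50385/37759 - 206221/358172 = -25833194959/13524216548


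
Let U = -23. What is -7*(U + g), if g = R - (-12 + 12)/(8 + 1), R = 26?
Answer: -21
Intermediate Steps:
g = 26 (g = 26 - (-12 + 12)/(8 + 1) = 26 - 0/9 = 26 - 1*0 = 26 + 0 = 26)
-7*(U + g) = -7*(-23 + 26) = -7*3 = -21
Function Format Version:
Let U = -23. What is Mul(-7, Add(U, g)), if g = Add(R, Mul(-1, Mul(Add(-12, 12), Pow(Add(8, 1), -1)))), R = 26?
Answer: -21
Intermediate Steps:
g = 26 (g = Add(26, Mul(-1, Mul(Add(-12, 12), Pow(Add(8, 1), -1)))) = Add(26, Mul(-1, Mul(0, Pow(9, -1)))) = Add(26, Mul(-1, Mul(0, Rational(1, 9)))) = Add(26, Mul(-1, 0)) = Add(26, 0) = 26)
Mul(-7, Add(U, g)) = Mul(-7, Add(-23, 26)) = Mul(-7, 3) = -21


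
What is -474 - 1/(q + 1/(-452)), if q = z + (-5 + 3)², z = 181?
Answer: -39635858/83619 ≈ -474.01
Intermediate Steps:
q = 185 (q = 181 + (-5 + 3)² = 181 + (-2)² = 181 + 4 = 185)
-474 - 1/(q + 1/(-452)) = -474 - 1/(185 + 1/(-452)) = -474 - 1/(185 - 1/452) = -474 - 1/83619/452 = -474 - 1*452/83619 = -474 - 452/83619 = -39635858/83619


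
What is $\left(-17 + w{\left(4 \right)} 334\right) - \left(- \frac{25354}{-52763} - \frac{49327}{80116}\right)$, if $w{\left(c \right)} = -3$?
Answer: $- \frac{4306905178215}{4227160508} \approx -1018.9$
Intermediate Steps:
$\left(-17 + w{\left(4 \right)} 334\right) - \left(- \frac{25354}{-52763} - \frac{49327}{80116}\right) = \left(-17 - 1002\right) - \left(- \frac{25354}{-52763} - \frac{49327}{80116}\right) = \left(-17 - 1002\right) - \left(\left(-25354\right) \left(- \frac{1}{52763}\right) - \frac{49327}{80116}\right) = -1019 - \left(\frac{25354}{52763} - \frac{49327}{80116}\right) = -1019 - - \frac{571379437}{4227160508} = -1019 + \frac{571379437}{4227160508} = - \frac{4306905178215}{4227160508}$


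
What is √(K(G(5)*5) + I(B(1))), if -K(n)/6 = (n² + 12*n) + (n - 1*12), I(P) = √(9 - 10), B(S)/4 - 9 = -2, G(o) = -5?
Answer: √(-1728 + I) ≈ 0.012 + 41.569*I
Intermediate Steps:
B(S) = 28 (B(S) = 36 + 4*(-2) = 36 - 8 = 28)
I(P) = I (I(P) = √(-1) = I)
K(n) = 72 - 78*n - 6*n² (K(n) = -6*((n² + 12*n) + (n - 1*12)) = -6*((n² + 12*n) + (n - 12)) = -6*((n² + 12*n) + (-12 + n)) = -6*(-12 + n² + 13*n) = 72 - 78*n - 6*n²)
√(K(G(5)*5) + I(B(1))) = √((72 - (-390)*5 - 6*(-5*5)²) + I) = √((72 - 78*(-25) - 6*(-25)²) + I) = √((72 + 1950 - 6*625) + I) = √((72 + 1950 - 3750) + I) = √(-1728 + I)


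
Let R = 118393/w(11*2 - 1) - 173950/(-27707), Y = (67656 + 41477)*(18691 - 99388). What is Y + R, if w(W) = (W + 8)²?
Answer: -205210215648640686/23301587 ≈ -8.8067e+9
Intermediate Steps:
w(W) = (8 + W)²
Y = -8806705701 (Y = 109133*(-80697) = -8806705701)
R = 3426606801/23301587 (R = 118393/((8 + (11*2 - 1))²) - 173950/(-27707) = 118393/((8 + (22 - 1))²) - 173950*(-1/27707) = 118393/((8 + 21)²) + 173950/27707 = 118393/(29²) + 173950/27707 = 118393/841 + 173950/27707 = 3426606801/23301587 ≈ 147.05)
Y + R = -8806705701 + 3426606801/23301587 = -205210215648640686/23301587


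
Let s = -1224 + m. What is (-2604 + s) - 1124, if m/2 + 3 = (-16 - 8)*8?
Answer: -5342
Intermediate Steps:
m = -390 (m = -6 + 2*((-16 - 8)*8) = -6 + 2*(-24*8) = -6 + 2*(-192) = -6 - 384 = -390)
s = -1614 (s = -1224 - 390 = -1614)
(-2604 + s) - 1124 = (-2604 - 1614) - 1124 = -4218 - 1124 = -5342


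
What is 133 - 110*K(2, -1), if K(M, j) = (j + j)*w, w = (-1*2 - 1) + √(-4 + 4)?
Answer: -527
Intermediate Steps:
w = -3 (w = (-2 - 1) + √0 = -3 + 0 = -3)
K(M, j) = -6*j (K(M, j) = (j + j)*(-3) = (2*j)*(-3) = -6*j)
133 - 110*K(2, -1) = 133 - (-660)*(-1) = 133 - 110*6 = 133 - 660 = -527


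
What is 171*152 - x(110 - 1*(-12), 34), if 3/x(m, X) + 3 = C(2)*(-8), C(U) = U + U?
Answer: 909723/35 ≈ 25992.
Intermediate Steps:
C(U) = 2*U
x(m, X) = -3/35 (x(m, X) = 3/(-3 + (2*2)*(-8)) = 3/(-3 + 4*(-8)) = 3/(-3 - 32) = 3/(-35) = 3*(-1/35) = -3/35)
171*152 - x(110 - 1*(-12), 34) = 171*152 - 1*(-3/35) = 25992 + 3/35 = 909723/35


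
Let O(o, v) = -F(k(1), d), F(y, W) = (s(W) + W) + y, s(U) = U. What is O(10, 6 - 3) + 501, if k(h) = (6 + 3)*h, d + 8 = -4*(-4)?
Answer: 476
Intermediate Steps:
d = 8 (d = -8 - 4*(-4) = -8 + 16 = 8)
k(h) = 9*h
F(y, W) = y + 2*W (F(y, W) = (W + W) + y = 2*W + y = y + 2*W)
O(o, v) = -25 (O(o, v) = -(9*1 + 2*8) = -(9 + 16) = -1*25 = -25)
O(10, 6 - 3) + 501 = -25 + 501 = 476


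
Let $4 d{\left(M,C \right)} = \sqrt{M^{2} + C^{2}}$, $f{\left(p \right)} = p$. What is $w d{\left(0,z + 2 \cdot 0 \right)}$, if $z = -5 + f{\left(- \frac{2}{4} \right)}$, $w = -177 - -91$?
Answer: $- \frac{473}{4} \approx -118.25$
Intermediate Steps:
$w = -86$ ($w = -177 + 91 = -86$)
$z = - \frac{11}{2}$ ($z = -5 - \frac{2}{4} = -5 - \frac{1}{2} = - \frac{11}{2} \approx -5.5$)
$d{\left(M,C \right)} = \frac{\sqrt{C^{2} + M^{2}}}{4}$ ($d{\left(M,C \right)} = \frac{\sqrt{M^{2} + C^{2}}}{4} = \frac{\sqrt{C^{2} + M^{2}}}{4}$)
$w d{\left(0,z + 2 \cdot 0 \right)} = - 86 \frac{\sqrt{\left(- \frac{11}{2} + 2 \cdot 0\right)^{2} + 0^{2}}}{4} = - 86 \frac{\sqrt{\left(- \frac{11}{2} + 0\right)^{2} + 0}}{4} = - 86 \frac{\sqrt{\left(- \frac{11}{2}\right)^{2} + 0}}{4} = - 86 \frac{\sqrt{\frac{121}{4} + 0}}{4} = - 86 \frac{\sqrt{\frac{121}{4}}}{4} = - 86 \cdot \frac{1}{4} \cdot \frac{11}{2} = \left(-86\right) \frac{11}{8} = - \frac{473}{4}$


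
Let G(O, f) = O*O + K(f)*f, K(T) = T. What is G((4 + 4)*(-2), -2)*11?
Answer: 2860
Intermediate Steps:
G(O, f) = O² + f² (G(O, f) = O*O + f*f = O² + f²)
G((4 + 4)*(-2), -2)*11 = (((4 + 4)*(-2))² + (-2)²)*11 = ((8*(-2))² + 4)*11 = ((-16)² + 4)*11 = (256 + 4)*11 = 260*11 = 2860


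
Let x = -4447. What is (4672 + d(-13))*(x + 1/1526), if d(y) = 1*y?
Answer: -31616537739/1526 ≈ -2.0719e+7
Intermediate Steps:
d(y) = y
(4672 + d(-13))*(x + 1/1526) = (4672 - 13)*(-4447 + 1/1526) = 4659*(-4447 + 1/1526) = 4659*(-6786121/1526) = -31616537739/1526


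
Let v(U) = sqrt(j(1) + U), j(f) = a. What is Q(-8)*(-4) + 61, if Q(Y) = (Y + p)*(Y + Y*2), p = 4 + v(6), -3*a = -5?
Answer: -323 + 32*sqrt(69) ≈ -57.188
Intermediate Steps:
a = 5/3 (a = -1/3*(-5) = 5/3 ≈ 1.6667)
j(f) = 5/3
v(U) = sqrt(5/3 + U)
p = 4 + sqrt(69)/3 (p = 4 + sqrt(15 + 9*6)/3 = 4 + sqrt(15 + 54)/3 = 4 + sqrt(69)/3 ≈ 6.7689)
Q(Y) = 3*Y*(4 + Y + sqrt(69)/3) (Q(Y) = (Y + (4 + sqrt(69)/3))*(Y + Y*2) = (4 + Y + sqrt(69)/3)*(Y + 2*Y) = (4 + Y + sqrt(69)/3)*(3*Y) = 3*Y*(4 + Y + sqrt(69)/3))
Q(-8)*(-4) + 61 = -8*(12 + sqrt(69) + 3*(-8))*(-4) + 61 = -8*(12 + sqrt(69) - 24)*(-4) + 61 = -8*(-12 + sqrt(69))*(-4) + 61 = (96 - 8*sqrt(69))*(-4) + 61 = (-384 + 32*sqrt(69)) + 61 = -323 + 32*sqrt(69)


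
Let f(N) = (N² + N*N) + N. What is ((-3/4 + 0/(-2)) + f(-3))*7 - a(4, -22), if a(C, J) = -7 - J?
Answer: 339/4 ≈ 84.750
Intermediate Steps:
f(N) = N + 2*N² (f(N) = (N² + N²) + N = 2*N² + N = N + 2*N²)
((-3/4 + 0/(-2)) + f(-3))*7 - a(4, -22) = ((-3/4 + 0/(-2)) - 3*(1 + 2*(-3)))*7 - (-7 - 1*(-22)) = ((-3*¼ + 0*(-½)) - 3*(1 - 6))*7 - (-7 + 22) = ((-¾ + 0) - 3*(-5))*7 - 1*15 = (-¾ + 15)*7 - 15 = (57/4)*7 - 15 = 399/4 - 15 = 339/4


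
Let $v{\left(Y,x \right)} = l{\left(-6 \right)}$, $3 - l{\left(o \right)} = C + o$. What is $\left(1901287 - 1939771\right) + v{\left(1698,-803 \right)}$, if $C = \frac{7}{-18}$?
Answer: $- \frac{692543}{18} \approx -38475.0$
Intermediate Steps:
$C = - \frac{7}{18}$ ($C = 7 \left(- \frac{1}{18}\right) = - \frac{7}{18} \approx -0.38889$)
$l{\left(o \right)} = \frac{61}{18} - o$ ($l{\left(o \right)} = 3 - \left(- \frac{7}{18} + o\right) = \frac{61}{18} - o$)
$v{\left(Y,x \right)} = \frac{169}{18}$ ($v{\left(Y,x \right)} = \frac{61}{18} - -6 = \frac{61}{18} + 6 = \frac{169}{18}$)
$\left(1901287 - 1939771\right) + v{\left(1698,-803 \right)} = \left(1901287 - 1939771\right) + \frac{169}{18} = -38484 + \frac{169}{18} = - \frac{692543}{18}$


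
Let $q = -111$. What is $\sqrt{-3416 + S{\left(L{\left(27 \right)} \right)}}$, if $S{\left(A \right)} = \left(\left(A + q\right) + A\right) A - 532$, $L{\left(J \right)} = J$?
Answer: $i \sqrt{5487} \approx 74.074 i$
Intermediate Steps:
$S{\left(A \right)} = -532 + A \left(-111 + 2 A\right)$ ($S{\left(A \right)} = \left(\left(A - 111\right) + A\right) A - 532 = \left(\left(-111 + A\right) + A\right) A - 532 = \left(-111 + 2 A\right) A - 532 = A \left(-111 + 2 A\right) - 532 = -532 + A \left(-111 + 2 A\right)$)
$\sqrt{-3416 + S{\left(L{\left(27 \right)} \right)}} = \sqrt{-3416 - \left(3529 - 1458\right)} = \sqrt{-3416 - 2071} = \sqrt{-5487} = i \sqrt{5487}$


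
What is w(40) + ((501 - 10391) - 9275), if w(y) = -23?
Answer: -19188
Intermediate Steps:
w(40) + ((501 - 10391) - 9275) = -23 + ((501 - 10391) - 9275) = -23 + (-9890 - 9275) = -23 - 19165 = -19188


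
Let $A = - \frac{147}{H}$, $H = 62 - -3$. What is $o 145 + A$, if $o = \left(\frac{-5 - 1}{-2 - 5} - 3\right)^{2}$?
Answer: $\frac{2113422}{3185} \approx 663.55$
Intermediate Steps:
$H = 65$ ($H = 62 + 3 = 65$)
$o = \frac{225}{49}$ ($o = \left(- \frac{6}{-7} - 3\right)^{2} = \left(\left(-6\right) \left(- \frac{1}{7}\right) - 3\right)^{2} = \left(\frac{6}{7} - 3\right)^{2} = \left(- \frac{15}{7}\right)^{2} = \frac{225}{49} \approx 4.5918$)
$A = - \frac{147}{65} \approx -2.2615$
$o 145 + A = \frac{225}{49} \cdot 145 - \frac{147}{65} = \frac{32625}{49} - \frac{147}{65} = \frac{2113422}{3185}$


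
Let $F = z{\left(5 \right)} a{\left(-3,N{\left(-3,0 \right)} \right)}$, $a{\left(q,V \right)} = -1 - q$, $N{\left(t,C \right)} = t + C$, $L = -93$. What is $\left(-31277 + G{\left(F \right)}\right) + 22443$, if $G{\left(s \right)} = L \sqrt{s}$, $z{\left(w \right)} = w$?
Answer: $-8834 - 93 \sqrt{10} \approx -9128.1$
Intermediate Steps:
$N{\left(t,C \right)} = C + t$
$F = 10$ ($F = 5 \left(-1 - -3\right) = 5 \left(-1 + 3\right) = 5 \cdot 2 = 10$)
$G{\left(s \right)} = - 93 \sqrt{s}$
$\left(-31277 + G{\left(F \right)}\right) + 22443 = \left(-31277 - 93 \sqrt{10}\right) + 22443 = -8834 - 93 \sqrt{10}$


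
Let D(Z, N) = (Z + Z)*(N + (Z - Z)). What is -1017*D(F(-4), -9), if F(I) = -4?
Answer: -73224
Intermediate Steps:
D(Z, N) = 2*N*Z (D(Z, N) = (2*Z)*(N + 0) = (2*Z)*N = 2*N*Z)
-1017*D(F(-4), -9) = -2034*(-9)*(-4) = -1017*72 = -73224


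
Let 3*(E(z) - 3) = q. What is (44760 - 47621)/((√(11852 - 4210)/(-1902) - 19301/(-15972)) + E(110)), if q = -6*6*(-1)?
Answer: -396254864337746876/2244885178670027 - 12853553749256*√7642/2244885178670027 ≈ -177.02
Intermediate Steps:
q = 36 (q = -36*(-1) = 36)
E(z) = 15 (E(z) = 3 + (⅓)*36 = 3 + 12 = 15)
(44760 - 47621)/((√(11852 - 4210)/(-1902) - 19301/(-15972)) + E(110)) = (44760 - 47621)/((√(11852 - 4210)/(-1902) - 19301/(-15972)) + 15) = -2861/((√7642*(-1/1902) - 19301*(-1/15972)) + 15) = -2861/((-√7642/1902 + 19301/15972) + 15) = -2861/((19301/15972 - √7642/1902) + 15) = -2861/(258881/15972 - √7642/1902)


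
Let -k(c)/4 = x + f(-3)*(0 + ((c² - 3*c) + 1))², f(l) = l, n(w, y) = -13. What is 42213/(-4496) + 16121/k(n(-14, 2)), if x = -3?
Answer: -2756862397/294591408 ≈ -9.3583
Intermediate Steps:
k(c) = 12 + 12*(1 + c² - 3*c)² (k(c) = -4*(-3 - 3*(0 + ((c² - 3*c) + 1))²) = -4*(-3 - 3*(0 + (1 + c² - 3*c))²) = -4*(-3 - 3*(1 + c² - 3*c)²) = 12 + 12*(1 + c² - 3*c)²)
42213/(-4496) + 16121/k(n(-14, 2)) = 42213/(-4496) + 16121/(12 + 12*(1 + (-13)² - 3*(-13))²) = 42213*(-1/4496) + 16121/(12 + 12*(1 + 169 + 39)²) = -42213/4496 + 16121/(12 + 12*209²) = -42213/4496 + 16121/(12 + 12*43681) = -42213/4496 + 16121/(12 + 524172) = -42213/4496 + 16121/524184 = -2756862397/294591408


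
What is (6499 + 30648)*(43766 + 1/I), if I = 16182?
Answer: 26308300828711/16182 ≈ 1.6258e+9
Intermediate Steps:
(6499 + 30648)*(43766 + 1/I) = (6499 + 30648)*(43766 + 1/16182) = 37147*(43766 + 1/16182) = 37147*(708221413/16182) = 26308300828711/16182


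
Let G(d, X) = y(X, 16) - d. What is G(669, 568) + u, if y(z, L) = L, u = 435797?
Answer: 435144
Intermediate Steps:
G(d, X) = 16 - d
G(669, 568) + u = (16 - 1*669) + 435797 = (16 - 669) + 435797 = -653 + 435797 = 435144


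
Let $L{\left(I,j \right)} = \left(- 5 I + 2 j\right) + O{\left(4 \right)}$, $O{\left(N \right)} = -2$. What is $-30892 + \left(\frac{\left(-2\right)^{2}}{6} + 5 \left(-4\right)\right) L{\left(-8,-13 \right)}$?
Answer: $-31124$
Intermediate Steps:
$L{\left(I,j \right)} = -2 - 5 I + 2 j$ ($L{\left(I,j \right)} = \left(- 5 I + 2 j\right) - 2 = -2 - 5 I + 2 j$)
$-30892 + \left(\frac{\left(-2\right)^{2}}{6} + 5 \left(-4\right)\right) L{\left(-8,-13 \right)} = -30892 + \left(\frac{\left(-2\right)^{2}}{6} + 5 \left(-4\right)\right) \left(-2 - -40 + 2 \left(-13\right)\right) = -30892 + \left(4 \cdot \frac{1}{6} - 20\right) \left(-2 + 40 - 26\right) = -30892 + \left(\frac{2}{3} - 20\right) 12 = -30892 - 232 = -31124$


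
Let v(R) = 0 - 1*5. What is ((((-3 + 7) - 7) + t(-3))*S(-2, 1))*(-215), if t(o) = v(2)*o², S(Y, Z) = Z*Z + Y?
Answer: -10320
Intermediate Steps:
S(Y, Z) = Y + Z² (S(Y, Z) = Z² + Y = Y + Z²)
v(R) = -5 (v(R) = 0 - 5 = -5)
t(o) = -5*o²
((((-3 + 7) - 7) + t(-3))*S(-2, 1))*(-215) = ((((-3 + 7) - 7) - 5*(-3)²)*(-2 + 1²))*(-215) = (((4 - 7) - 5*9)*(-2 + 1))*(-215) = ((-3 - 45)*(-1))*(-215) = -48*(-1)*(-215) = 48*(-215) = -10320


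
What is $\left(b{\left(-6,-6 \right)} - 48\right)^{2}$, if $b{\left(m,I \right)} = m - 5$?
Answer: $3481$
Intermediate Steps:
$b{\left(m,I \right)} = -5 + m$
$\left(b{\left(-6,-6 \right)} - 48\right)^{2} = \left(\left(-5 - 6\right) - 48\right)^{2} = \left(-11 - 48\right)^{2} = \left(-59\right)^{2} = 3481$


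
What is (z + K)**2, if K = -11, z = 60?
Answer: 2401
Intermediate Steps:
(z + K)**2 = (60 - 11)**2 = 49**2 = 2401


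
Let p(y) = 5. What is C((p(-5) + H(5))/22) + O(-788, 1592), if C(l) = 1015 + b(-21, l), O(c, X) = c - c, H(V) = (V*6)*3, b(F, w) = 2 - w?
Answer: 22279/22 ≈ 1012.7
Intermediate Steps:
H(V) = 18*V (H(V) = (6*V)*3 = 18*V)
O(c, X) = 0
C(l) = 1017 - l (C(l) = 1015 + (2 - l) = 1017 - l)
C((p(-5) + H(5))/22) + O(-788, 1592) = (1017 - (5 + 18*5)/22) + 0 = (1017 - (5 + 90)/22) + 0 = (1017 - 95/22) + 0 = 22279/22 + 0 = 22279/22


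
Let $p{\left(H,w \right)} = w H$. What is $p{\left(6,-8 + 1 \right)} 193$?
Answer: $-8106$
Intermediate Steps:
$p{\left(H,w \right)} = H w$
$p{\left(6,-8 + 1 \right)} 193 = 6 \left(-8 + 1\right) 193 = 6 \left(-7\right) 193 = \left(-42\right) 193 = -8106$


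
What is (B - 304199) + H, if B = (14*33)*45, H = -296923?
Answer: -580332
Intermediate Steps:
B = 20790 (B = 462*45 = 20790)
(B - 304199) + H = (20790 - 304199) - 296923 = -283409 - 296923 = -580332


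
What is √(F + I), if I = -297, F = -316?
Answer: I*√613 ≈ 24.759*I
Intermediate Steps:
√(F + I) = √(-316 - 297) = √(-613) = I*√613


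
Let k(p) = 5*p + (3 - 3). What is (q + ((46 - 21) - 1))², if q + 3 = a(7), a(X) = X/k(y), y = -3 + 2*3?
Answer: 103684/225 ≈ 460.82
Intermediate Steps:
y = 3 (y = -3 + 6 = 3)
k(p) = 5*p (k(p) = 5*p + 0 = 5*p)
a(X) = X/15 (a(X) = X/((5*3)) = X/15)
q = -38/15 (q = -3 + (1/15)*7 = -3 + 7/15 = -38/15 ≈ -2.5333)
(q + ((46 - 21) - 1))² = (-38/15 + ((46 - 21) - 1))² = (-38/15 + (25 - 1))² = (-38/15 + 24)² = (322/15)² = 103684/225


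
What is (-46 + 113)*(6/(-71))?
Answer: -402/71 ≈ -5.6620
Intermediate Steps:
(-46 + 113)*(6/(-71)) = 67*(6*(-1/71)) = 67*(-6/71) = -402/71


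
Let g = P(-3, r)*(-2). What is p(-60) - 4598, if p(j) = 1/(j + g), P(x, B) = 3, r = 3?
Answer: -303469/66 ≈ -4598.0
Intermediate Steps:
g = -6 (g = 3*(-2) = -6)
p(j) = 1/(-6 + j) (p(j) = 1/(j - 6) = 1/(-6 + j))
p(-60) - 4598 = 1/(-6 - 60) - 4598 = 1/(-66) - 4598 = -1/66 - 4598 = -303469/66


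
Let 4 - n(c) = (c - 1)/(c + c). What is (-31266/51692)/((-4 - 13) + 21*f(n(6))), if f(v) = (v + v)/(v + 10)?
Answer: 13203/129230 ≈ 0.10217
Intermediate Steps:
n(c) = 4 - (-1 + c)/(2*c) (n(c) = 4 - (c - 1)/(c + c) = 4 - (-1 + c)/(2*c))
f(v) = 2*v/(10 + v) (f(v) = (2*v)/(10 + v) = 2*v/(10 + v))
(-31266/51692)/((-4 - 13) + 21*f(n(6))) = (-31266/51692)/((-4 - 13) + 21*(2*((½)*(1 + 7*6)/6)/(10 + (½)*(1 + 7*6)/6))) = (-31266*1/51692)/(-17 + 21*(2*((½)*(⅙)*(1 + 42))/(10 + (½)*(⅙)*(1 + 42)))) = -15633/(25846*(-17 + 21*(2*((½)*(⅙)*43)/(10 + (½)*(⅙)*43)))) = -15633/(25846*(-17 + 21*(2*(43/12)/(10 + 43/12)))) = -15633/(25846*(-17 + 21*(2*(43/12)/(163/12)))) = -15633/(25846*(-17 + 21*(2*(43/12)*(12/163)))) = -15633/(25846*(-17 + 21*(86/163))) = -15633/(25846*(-17 + 1806/163)) = -15633/(25846*(-965/163)) = -15633/25846*(-163/965) = 13203/129230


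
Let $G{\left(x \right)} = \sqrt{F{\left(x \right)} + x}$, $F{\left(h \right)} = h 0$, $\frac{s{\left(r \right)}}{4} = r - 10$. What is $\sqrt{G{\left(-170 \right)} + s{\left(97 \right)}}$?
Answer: $\sqrt{348 + i \sqrt{170}} \approx 18.658 + 0.3494 i$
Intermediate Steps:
$s{\left(r \right)} = -40 + 4 r$ ($s{\left(r \right)} = 4 \left(r - 10\right) = 4 \left(-10 + r\right) = -40 + 4 r$)
$F{\left(h \right)} = 0$
$G{\left(x \right)} = \sqrt{x}$ ($G{\left(x \right)} = \sqrt{0 + x} = \sqrt{x}$)
$\sqrt{G{\left(-170 \right)} + s{\left(97 \right)}} = \sqrt{\sqrt{-170} + \left(-40 + 4 \cdot 97\right)} = \sqrt{i \sqrt{170} + \left(-40 + 388\right)} = \sqrt{i \sqrt{170} + 348} = \sqrt{348 + i \sqrt{170}}$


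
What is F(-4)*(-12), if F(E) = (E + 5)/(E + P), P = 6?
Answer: -6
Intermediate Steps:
F(E) = (5 + E)/(6 + E) (F(E) = (E + 5)/(E + 6) = (5 + E)/(6 + E))
F(-4)*(-12) = ((5 - 4)/(6 - 4))*(-12) = (1/2)*(-12) = ((½)*1)*(-12) = (½)*(-12) = -6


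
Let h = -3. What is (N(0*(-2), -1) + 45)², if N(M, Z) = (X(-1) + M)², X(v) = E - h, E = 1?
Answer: 3721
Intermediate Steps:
X(v) = 4 (X(v) = 1 - 1*(-3) = 1 + 3 = 4)
N(M, Z) = (4 + M)²
(N(0*(-2), -1) + 45)² = ((4 + 0*(-2))² + 45)² = ((4 + 0)² + 45)² = (4² + 45)² = (16 + 45)² = 61² = 3721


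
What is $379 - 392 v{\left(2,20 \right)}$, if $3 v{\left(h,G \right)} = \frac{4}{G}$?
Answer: $\frac{5293}{15} \approx 352.87$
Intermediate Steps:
$v{\left(h,G \right)} = \frac{4}{3 G}$ ($v{\left(h,G \right)} = \frac{4 \frac{1}{G}}{3} = \frac{4}{3 G}$)
$379 - 392 v{\left(2,20 \right)} = 379 - 392 \frac{4}{3 \cdot 20} = 379 - 392 \cdot \frac{4}{3} \cdot \frac{1}{20} = 379 - \frac{392}{15} = \frac{5293}{15}$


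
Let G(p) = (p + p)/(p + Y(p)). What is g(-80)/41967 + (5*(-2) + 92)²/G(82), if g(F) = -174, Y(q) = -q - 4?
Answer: -2294254/13989 ≈ -164.00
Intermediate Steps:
Y(q) = -4 - q
G(p) = -p/2 (G(p) = (p + p)/(p + (-4 - p)) = (2*p)/(-4) = (2*p)*(-¼) = -p/2)
g(-80)/41967 + (5*(-2) + 92)²/G(82) = -174/41967 + (5*(-2) + 92)²/((-½*82)) = -174*1/41967 + (-10 + 92)²/(-41) = -58/13989 + 82²*(-1/41) = -58/13989 + 6724*(-1/41) = -58/13989 - 164 = -2294254/13989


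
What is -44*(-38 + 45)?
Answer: -308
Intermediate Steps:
-44*(-38 + 45) = -44*7 = -308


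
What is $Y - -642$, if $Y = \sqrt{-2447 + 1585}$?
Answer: $642 + i \sqrt{862} \approx 642.0 + 29.36 i$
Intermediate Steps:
$Y = i \sqrt{862}$ ($Y = \sqrt{-862} = i \sqrt{862} \approx 29.36 i$)
$Y - -642 = i \sqrt{862} - -642 = i \sqrt{862} + 642 = 642 + i \sqrt{862}$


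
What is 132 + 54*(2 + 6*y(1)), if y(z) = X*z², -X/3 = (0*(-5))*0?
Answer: 240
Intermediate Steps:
X = 0 (X = -3*0*(-5)*0 = -0*0 = -3*0 = 0)
y(z) = 0 (y(z) = 0*z² = 0)
132 + 54*(2 + 6*y(1)) = 132 + 54*(2 + 6*0) = 132 + 54*(2 + 0) = 132 + 54*2 = 132 + 108 = 240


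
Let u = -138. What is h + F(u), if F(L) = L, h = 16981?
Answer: 16843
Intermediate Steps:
h + F(u) = 16981 - 138 = 16843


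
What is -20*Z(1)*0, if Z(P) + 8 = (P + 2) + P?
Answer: 0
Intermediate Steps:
Z(P) = -6 + 2*P (Z(P) = -8 + ((P + 2) + P) = -8 + ((2 + P) + P) = -8 + (2 + 2*P) = -6 + 2*P)
-20*Z(1)*0 = -20*(-6 + 2*1)*0 = -20*(-6 + 2)*0 = -20*(-4)*0 = 80*0 = 0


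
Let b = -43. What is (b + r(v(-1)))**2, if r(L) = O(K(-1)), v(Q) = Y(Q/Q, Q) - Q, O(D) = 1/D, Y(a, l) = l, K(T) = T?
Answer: 1936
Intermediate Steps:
O(D) = 1/D
v(Q) = 0 (v(Q) = Q - Q = 0)
r(L) = -1 (r(L) = 1/(-1) = -1)
(b + r(v(-1)))**2 = (-43 - 1)**2 = (-44)**2 = 1936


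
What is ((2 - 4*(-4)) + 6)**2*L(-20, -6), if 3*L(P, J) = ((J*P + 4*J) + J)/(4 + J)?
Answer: -8640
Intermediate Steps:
L(P, J) = (5*J + J*P)/(3*(4 + J)) (L(P, J) = (((J*P + 4*J) + J)/(4 + J))/3 = (((4*J + J*P) + J)/(4 + J))/3 = ((5*J + J*P)/(4 + J))/3 = (5*J + J*P)/(3*(4 + J)))
((2 - 4*(-4)) + 6)**2*L(-20, -6) = ((2 - 4*(-4)) + 6)**2*((1/3)*(-6)*(5 - 20)/(4 - 6)) = ((2 + 16) + 6)**2*((1/3)*(-6)*(-15)/(-2)) = (18 + 6)**2*((1/3)*(-6)*(-1/2)*(-15)) = 24**2*(-15) = 576*(-15) = -8640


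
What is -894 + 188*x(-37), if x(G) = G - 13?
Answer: -10294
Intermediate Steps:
x(G) = -13 + G
-894 + 188*x(-37) = -894 + 188*(-13 - 37) = -894 + 188*(-50) = -894 - 9400 = -10294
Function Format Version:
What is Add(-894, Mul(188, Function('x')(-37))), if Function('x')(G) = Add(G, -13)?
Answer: -10294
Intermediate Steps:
Function('x')(G) = Add(-13, G)
Add(-894, Mul(188, Function('x')(-37))) = Add(-894, Mul(188, Add(-13, -37))) = Add(-894, Mul(188, -50)) = Add(-894, -9400) = -10294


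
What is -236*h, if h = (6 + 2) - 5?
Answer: -708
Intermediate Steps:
h = 3 (h = 8 - 5 = 3)
-236*h = -236*3 = -708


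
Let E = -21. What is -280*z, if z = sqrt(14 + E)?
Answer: -280*I*sqrt(7) ≈ -740.81*I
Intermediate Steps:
z = I*sqrt(7) (z = sqrt(14 - 21) = sqrt(-7) = I*sqrt(7) ≈ 2.6458*I)
-280*z = -280*I*sqrt(7)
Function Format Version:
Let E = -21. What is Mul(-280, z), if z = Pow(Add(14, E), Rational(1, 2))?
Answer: Mul(-280, I, Pow(7, Rational(1, 2))) ≈ Mul(-740.81, I)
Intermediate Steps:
z = Mul(I, Pow(7, Rational(1, 2))) (z = Pow(Add(14, -21), Rational(1, 2)) = Pow(-7, Rational(1, 2)) = Mul(I, Pow(7, Rational(1, 2))) ≈ Mul(2.6458, I))
Mul(-280, z) = Mul(-280, Mul(I, Pow(7, Rational(1, 2)))) = Mul(-280, I, Pow(7, Rational(1, 2)))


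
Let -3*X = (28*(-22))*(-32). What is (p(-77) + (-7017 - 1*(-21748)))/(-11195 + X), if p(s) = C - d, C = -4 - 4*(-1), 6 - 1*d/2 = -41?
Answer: -43911/53297 ≈ -0.82389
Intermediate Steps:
d = 94 (d = 12 - 2*(-41) = 12 + 82 = 94)
X = -19712/3 (X = -28*(-22)*(-32)/3 = -(-616)*(-32)/3 = -⅓*19712 = -19712/3 ≈ -6570.7)
C = 0 (C = -4 + 4 = 0)
p(s) = -94 (p(s) = 0 - 1*94 = 0 - 94 = -94)
(p(-77) + (-7017 - 1*(-21748)))/(-11195 + X) = (-94 + (-7017 - 1*(-21748)))/(-11195 - 19712/3) = (-94 + (-7017 + 21748))/(-53297/3) = (-94 + 14731)*(-3/53297) = 14637*(-3/53297) = -43911/53297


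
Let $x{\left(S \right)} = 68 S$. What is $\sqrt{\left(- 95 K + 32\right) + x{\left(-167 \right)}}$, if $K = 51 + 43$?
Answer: $i \sqrt{20254} \approx 142.32 i$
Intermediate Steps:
$K = 94$
$\sqrt{\left(- 95 K + 32\right) + x{\left(-167 \right)}} = \sqrt{\left(\left(-95\right) 94 + 32\right) + 68 \left(-167\right)} = \sqrt{\left(-8930 + 32\right) - 11356} = \sqrt{-8898 - 11356} = \sqrt{-20254} = i \sqrt{20254}$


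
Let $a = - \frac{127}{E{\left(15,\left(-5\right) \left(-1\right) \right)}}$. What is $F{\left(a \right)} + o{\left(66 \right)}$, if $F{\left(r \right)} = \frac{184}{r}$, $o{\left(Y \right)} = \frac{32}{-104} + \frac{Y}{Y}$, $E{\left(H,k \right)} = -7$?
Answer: $\frac{17887}{1651} \approx 10.834$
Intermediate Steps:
$o{\left(Y \right)} = \frac{9}{13}$ ($o{\left(Y \right)} = 32 \left(- \frac{1}{104}\right) + 1 = - \frac{4}{13} + 1 = \frac{9}{13}$)
$a = \frac{127}{7}$ ($a = - \frac{127}{-7} = \left(-127\right) \left(- \frac{1}{7}\right) = \frac{127}{7} \approx 18.143$)
$F{\left(a \right)} + o{\left(66 \right)} = \frac{184}{\frac{127}{7}} + \frac{9}{13} = 184 \cdot \frac{7}{127} + \frac{9}{13} = \frac{1288}{127} + \frac{9}{13} = \frac{17887}{1651}$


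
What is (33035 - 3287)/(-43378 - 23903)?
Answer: -9916/22427 ≈ -0.44215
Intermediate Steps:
(33035 - 3287)/(-43378 - 23903) = 29748/(-67281) = 29748*(-1/67281) = -9916/22427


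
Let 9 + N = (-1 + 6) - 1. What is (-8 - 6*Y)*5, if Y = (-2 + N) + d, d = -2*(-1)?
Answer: 110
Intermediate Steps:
d = 2
N = -5 (N = -9 + ((-1 + 6) - 1) = -9 + (5 - 1) = -9 + 4 = -5)
Y = -5 (Y = (-2 - 5) + 2 = -7 + 2 = -5)
(-8 - 6*Y)*5 = (-8 - 6*(-5))*5 = (-8 + 30)*5 = 22*5 = 110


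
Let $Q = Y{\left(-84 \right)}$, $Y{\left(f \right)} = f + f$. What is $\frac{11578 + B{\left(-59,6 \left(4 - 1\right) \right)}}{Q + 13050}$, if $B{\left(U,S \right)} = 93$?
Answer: $\frac{11671}{12882} \approx 0.90599$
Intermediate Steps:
$Y{\left(f \right)} = 2 f$
$Q = -168$ ($Q = 2 \left(-84\right) = -168$)
$\frac{11578 + B{\left(-59,6 \left(4 - 1\right) \right)}}{Q + 13050} = \frac{11578 + 93}{-168 + 13050} = \frac{11671}{12882}$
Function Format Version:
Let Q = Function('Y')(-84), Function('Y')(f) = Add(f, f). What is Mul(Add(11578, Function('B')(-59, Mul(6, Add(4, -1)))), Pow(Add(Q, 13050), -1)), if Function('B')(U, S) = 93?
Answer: Rational(11671, 12882) ≈ 0.90599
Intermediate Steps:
Function('Y')(f) = Mul(2, f)
Q = -168 (Q = Mul(2, -84) = -168)
Mul(Add(11578, Function('B')(-59, Mul(6, Add(4, -1)))), Pow(Add(Q, 13050), -1)) = Mul(Add(11578, 93), Pow(Add(-168, 13050), -1)) = Mul(11671, Pow(12882, -1)) = Mul(11671, Rational(1, 12882)) = Rational(11671, 12882)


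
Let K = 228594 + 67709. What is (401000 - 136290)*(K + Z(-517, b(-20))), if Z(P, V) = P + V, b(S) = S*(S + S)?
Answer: 78509280060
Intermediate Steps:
K = 296303
b(S) = 2*S² (b(S) = S*(2*S) = 2*S²)
(401000 - 136290)*(K + Z(-517, b(-20))) = (401000 - 136290)*(296303 + (-517 + 2*(-20)²)) = 264710*(296303 + (-517 + 2*400)) = 264710*(296303 + (-517 + 800)) = 264710*(296303 + 283) = 264710*296586 = 78509280060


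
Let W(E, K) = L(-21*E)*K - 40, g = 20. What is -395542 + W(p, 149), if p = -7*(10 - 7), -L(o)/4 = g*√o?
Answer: -645902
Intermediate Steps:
L(o) = -80*√o
p = -21 (p = -7*3 = -21)
W(E, K) = -40 - 80*K*√21*√(-E) (W(E, K) = (-80*√21*√(-E))*K - 40 = -80*K*√21*√(-E) - 40 = -40 - 80*K*√21*√(-E))
-395542 + W(p, 149) = -395542 + (-40 - 80*149*√21*√(-1*(-21))) = -395542 + (-40 - 80*149*√21*√21) = -395542 + (-40 - 250320) = -395542 - 250360 = -645902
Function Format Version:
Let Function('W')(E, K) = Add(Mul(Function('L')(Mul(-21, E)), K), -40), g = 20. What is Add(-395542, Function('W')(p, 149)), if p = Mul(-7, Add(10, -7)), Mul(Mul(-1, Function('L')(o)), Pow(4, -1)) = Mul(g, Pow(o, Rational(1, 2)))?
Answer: -645902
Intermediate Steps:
Function('L')(o) = Mul(-80, Pow(o, Rational(1, 2))) (Function('L')(o) = Mul(-4, Mul(20, Pow(o, Rational(1, 2)))) = Mul(-80, Pow(o, Rational(1, 2))))
p = -21 (p = Mul(-7, 3) = -21)
Function('W')(E, K) = Add(-40, Mul(-80, K, Pow(21, Rational(1, 2)), Pow(Mul(-1, E), Rational(1, 2)))) (Function('W')(E, K) = Add(Mul(Mul(-80, Pow(Mul(-21, E), Rational(1, 2))), K), -40) = Add(Mul(Mul(-80, Mul(Pow(21, Rational(1, 2)), Pow(Mul(-1, E), Rational(1, 2)))), K), -40) = Add(Mul(Mul(-80, Pow(21, Rational(1, 2)), Pow(Mul(-1, E), Rational(1, 2))), K), -40) = Add(Mul(-80, K, Pow(21, Rational(1, 2)), Pow(Mul(-1, E), Rational(1, 2))), -40) = Add(-40, Mul(-80, K, Pow(21, Rational(1, 2)), Pow(Mul(-1, E), Rational(1, 2)))))
Add(-395542, Function('W')(p, 149)) = Add(-395542, Add(-40, Mul(-80, 149, Pow(21, Rational(1, 2)), Pow(Mul(-1, -21), Rational(1, 2))))) = Add(-395542, Add(-40, Mul(-80, 149, Pow(21, Rational(1, 2)), Pow(21, Rational(1, 2))))) = Add(-395542, Add(-40, -250320)) = Add(-395542, -250360) = -645902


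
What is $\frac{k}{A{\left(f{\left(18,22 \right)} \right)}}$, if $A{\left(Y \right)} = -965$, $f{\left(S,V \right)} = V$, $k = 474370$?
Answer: $- \frac{94874}{193} \approx -491.58$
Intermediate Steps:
$\frac{k}{A{\left(f{\left(18,22 \right)} \right)}} = \frac{474370}{-965} = 474370 \left(- \frac{1}{965}\right) = - \frac{94874}{193}$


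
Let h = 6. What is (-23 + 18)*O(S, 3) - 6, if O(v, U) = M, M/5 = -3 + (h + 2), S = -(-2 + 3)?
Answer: -131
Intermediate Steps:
S = -1 (S = -1*1 = -1)
M = 25 (M = 5*(-3 + (6 + 2)) = 5*(-3 + 8) = 5*5 = 25)
O(v, U) = 25
(-23 + 18)*O(S, 3) - 6 = (-23 + 18)*25 - 6 = -5*25 - 6 = -125 - 6 = -131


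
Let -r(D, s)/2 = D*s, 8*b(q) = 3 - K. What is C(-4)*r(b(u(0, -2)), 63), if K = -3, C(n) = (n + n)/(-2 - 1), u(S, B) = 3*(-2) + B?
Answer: -252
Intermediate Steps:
u(S, B) = -6 + B
C(n) = -2*n/3 (C(n) = (2*n)/(-3) = (2*n)*(-⅓) = -2*n/3)
b(q) = ¾ (b(q) = (3 - 1*(-3))/8 = (3 + 3)/8 = (⅛)*6 = ¾)
r(D, s) = -2*D*s
C(-4)*r(b(u(0, -2)), 63) = (-⅔*(-4))*(-2*¾*63) = (8/3)*(-189/2) = -252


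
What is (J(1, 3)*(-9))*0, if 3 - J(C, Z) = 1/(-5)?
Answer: 0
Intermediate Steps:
J(C, Z) = 16/5 (J(C, Z) = 3 - 1/(-5) = 3 - (-1)/5 = 3 - 1*(-⅕) = 3 + ⅕ = 16/5)
(J(1, 3)*(-9))*0 = ((16/5)*(-9))*0 = -144/5*0 = 0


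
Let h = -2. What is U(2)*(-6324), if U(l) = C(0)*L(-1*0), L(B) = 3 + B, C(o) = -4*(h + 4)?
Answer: 151776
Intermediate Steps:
C(o) = -8 (C(o) = -4*(-2 + 4) = -4*2 = -8)
U(l) = -24 (U(l) = -8*(3 - 1*0) = -8*(3 + 0) = -8*3 = -24)
U(2)*(-6324) = -24*(-6324) = 151776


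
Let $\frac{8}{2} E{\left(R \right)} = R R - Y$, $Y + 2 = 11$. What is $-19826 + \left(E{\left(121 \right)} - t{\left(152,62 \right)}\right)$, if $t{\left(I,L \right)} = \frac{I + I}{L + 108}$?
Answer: $- \frac{1374432}{85} \approx -16170.0$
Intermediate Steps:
$Y = 9$ ($Y = -2 + 11 = 9$)
$t{\left(I,L \right)} = \frac{2 I}{108 + L}$
$E{\left(R \right)} = - \frac{9}{4} + \frac{R^{2}}{4}$ ($E{\left(R \right)} = \frac{R R - 9}{4} = \frac{R^{2} - 9}{4} = \frac{-9 + R^{2}}{4} = - \frac{9}{4} + \frac{R^{2}}{4}$)
$-19826 + \left(E{\left(121 \right)} - t{\left(152,62 \right)}\right) = -19826 - \left(\frac{9}{4} - \frac{14641}{4} + 2 \cdot 152 \frac{1}{108 + 62}\right) = -19826 + \left(\left(- \frac{9}{4} + \frac{1}{4} \cdot 14641\right) - 2 \cdot 152 \cdot \frac{1}{170}\right) = -19826 + \left(\left(- \frac{9}{4} + \frac{14641}{4}\right) - 2 \cdot 152 \cdot \frac{1}{170}\right) = -19826 + \left(3658 - \frac{152}{85}\right) = -19826 + \frac{310778}{85} = - \frac{1374432}{85}$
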